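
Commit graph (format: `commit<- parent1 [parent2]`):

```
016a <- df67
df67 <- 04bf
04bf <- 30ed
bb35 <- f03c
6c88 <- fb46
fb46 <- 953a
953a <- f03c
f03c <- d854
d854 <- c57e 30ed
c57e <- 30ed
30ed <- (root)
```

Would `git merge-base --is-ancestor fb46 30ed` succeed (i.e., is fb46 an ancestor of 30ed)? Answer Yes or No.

No

Ancestors of 30ed: {30ed}.
fb46 is not in that set, so it is not an ancestor of 30ed.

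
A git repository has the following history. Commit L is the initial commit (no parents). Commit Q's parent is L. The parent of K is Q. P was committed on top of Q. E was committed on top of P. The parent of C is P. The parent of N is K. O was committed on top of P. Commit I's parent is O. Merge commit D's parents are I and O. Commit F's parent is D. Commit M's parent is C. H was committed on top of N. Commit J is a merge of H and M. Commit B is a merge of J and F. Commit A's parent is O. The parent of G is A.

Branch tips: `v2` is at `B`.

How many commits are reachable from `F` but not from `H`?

5

Reachable from F: {D, F, I, L, O, P, Q}.
Reachable from H: {H, K, L, N, Q}.
In F's history but not H's: {D, F, I, O, P} — 5 commits.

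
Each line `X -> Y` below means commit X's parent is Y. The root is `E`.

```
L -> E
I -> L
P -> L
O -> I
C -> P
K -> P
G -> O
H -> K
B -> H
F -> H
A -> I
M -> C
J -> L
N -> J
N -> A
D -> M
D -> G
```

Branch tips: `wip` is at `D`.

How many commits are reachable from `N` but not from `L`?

Reachable from N: {A, E, I, J, L, N}.
Reachable from L: {E, L}.
In N's history but not L's: {A, I, J, N} — 4 commits.

4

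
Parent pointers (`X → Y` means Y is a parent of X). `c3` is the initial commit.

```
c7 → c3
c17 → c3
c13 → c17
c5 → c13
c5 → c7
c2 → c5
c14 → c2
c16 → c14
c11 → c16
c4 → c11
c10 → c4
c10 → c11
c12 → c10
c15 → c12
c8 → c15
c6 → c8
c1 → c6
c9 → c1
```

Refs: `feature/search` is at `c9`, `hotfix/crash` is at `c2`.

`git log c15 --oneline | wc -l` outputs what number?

13

Walking parent pointers from c15: reachable set = {c10, c11, c12, c13, c14, c15, c16, c17, c2, c3, c4, c5, c7}.
That is 13 commits.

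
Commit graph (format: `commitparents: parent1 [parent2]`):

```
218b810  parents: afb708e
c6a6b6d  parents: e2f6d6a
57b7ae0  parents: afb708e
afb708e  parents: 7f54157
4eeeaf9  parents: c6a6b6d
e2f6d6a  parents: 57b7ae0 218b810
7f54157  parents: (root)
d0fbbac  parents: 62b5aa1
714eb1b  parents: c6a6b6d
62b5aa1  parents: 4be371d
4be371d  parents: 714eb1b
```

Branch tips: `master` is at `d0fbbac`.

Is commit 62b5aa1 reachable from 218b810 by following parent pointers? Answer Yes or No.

Ancestors of 218b810: {218b810, 7f54157, afb708e}.
62b5aa1 is not in that set, so it is not an ancestor of 218b810.

No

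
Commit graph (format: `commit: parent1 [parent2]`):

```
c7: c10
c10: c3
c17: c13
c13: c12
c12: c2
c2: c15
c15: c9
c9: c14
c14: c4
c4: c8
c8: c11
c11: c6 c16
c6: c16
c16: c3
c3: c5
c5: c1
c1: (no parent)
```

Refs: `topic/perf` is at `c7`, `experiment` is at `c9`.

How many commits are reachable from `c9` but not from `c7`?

7

Reachable from c9: {c1, c11, c14, c16, c3, c4, c5, c6, c8, c9}.
Reachable from c7: {c1, c10, c3, c5, c7}.
In c9's history but not c7's: {c11, c14, c16, c4, c6, c8, c9} — 7 commits.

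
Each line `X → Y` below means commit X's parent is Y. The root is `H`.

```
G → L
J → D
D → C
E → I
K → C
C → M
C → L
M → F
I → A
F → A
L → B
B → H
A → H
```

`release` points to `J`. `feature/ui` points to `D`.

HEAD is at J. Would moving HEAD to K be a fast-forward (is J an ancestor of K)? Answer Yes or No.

A fast-forward from J to K is possible iff J is an ancestor of K.
Ancestors of K: {A, B, C, F, H, K, L, M}.
J is not among them, so fast-forward is not possible.

No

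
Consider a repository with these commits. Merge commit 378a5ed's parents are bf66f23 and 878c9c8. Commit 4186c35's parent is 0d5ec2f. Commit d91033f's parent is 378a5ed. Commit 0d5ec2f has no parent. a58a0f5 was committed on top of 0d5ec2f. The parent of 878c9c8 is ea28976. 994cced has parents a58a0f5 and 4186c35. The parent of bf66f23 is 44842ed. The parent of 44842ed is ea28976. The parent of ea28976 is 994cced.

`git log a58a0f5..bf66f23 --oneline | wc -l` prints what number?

5

Reachable from bf66f23: {0d5ec2f, 4186c35, 44842ed, 994cced, a58a0f5, bf66f23, ea28976}.
Reachable from a58a0f5: {0d5ec2f, a58a0f5}.
In bf66f23's history but not a58a0f5's: {4186c35, 44842ed, 994cced, bf66f23, ea28976} — 5 commits.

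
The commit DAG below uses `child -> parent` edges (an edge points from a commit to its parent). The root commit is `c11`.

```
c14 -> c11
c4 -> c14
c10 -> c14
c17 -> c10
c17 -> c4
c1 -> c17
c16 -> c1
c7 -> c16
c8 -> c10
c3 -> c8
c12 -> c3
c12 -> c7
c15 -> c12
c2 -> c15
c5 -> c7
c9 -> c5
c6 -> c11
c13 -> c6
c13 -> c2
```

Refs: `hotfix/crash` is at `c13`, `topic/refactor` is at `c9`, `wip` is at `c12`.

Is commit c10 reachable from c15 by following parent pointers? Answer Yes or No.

Yes

Ancestors of c15 (commits reachable by following parents): {c1, c10, c11, c12, c14, c15, c16, c17, c3, c4, c7, c8}.
c10 is in that set, so it is an ancestor of c15.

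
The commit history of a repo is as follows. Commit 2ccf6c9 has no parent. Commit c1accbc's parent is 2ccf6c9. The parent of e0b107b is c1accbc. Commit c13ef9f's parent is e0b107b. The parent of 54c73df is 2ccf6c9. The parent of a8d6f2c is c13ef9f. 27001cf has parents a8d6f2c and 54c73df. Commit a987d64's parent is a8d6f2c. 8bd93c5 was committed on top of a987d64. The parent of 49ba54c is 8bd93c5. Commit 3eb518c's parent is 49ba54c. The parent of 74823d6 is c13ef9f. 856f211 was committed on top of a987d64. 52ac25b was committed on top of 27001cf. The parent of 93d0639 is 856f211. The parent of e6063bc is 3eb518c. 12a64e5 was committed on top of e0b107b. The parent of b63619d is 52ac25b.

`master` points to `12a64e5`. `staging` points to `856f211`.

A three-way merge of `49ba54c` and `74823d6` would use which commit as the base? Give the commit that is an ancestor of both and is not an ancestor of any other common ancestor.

c13ef9f

Ancestors of 49ba54c: {2ccf6c9, 49ba54c, 8bd93c5, a8d6f2c, a987d64, c13ef9f, c1accbc, e0b107b}.
Ancestors of 74823d6: {2ccf6c9, 74823d6, c13ef9f, c1accbc, e0b107b}.
Common ancestors: {2ccf6c9, c13ef9f, c1accbc, e0b107b}.
Among these, c13ef9f is not an ancestor of any other common ancestor — it is the merge base.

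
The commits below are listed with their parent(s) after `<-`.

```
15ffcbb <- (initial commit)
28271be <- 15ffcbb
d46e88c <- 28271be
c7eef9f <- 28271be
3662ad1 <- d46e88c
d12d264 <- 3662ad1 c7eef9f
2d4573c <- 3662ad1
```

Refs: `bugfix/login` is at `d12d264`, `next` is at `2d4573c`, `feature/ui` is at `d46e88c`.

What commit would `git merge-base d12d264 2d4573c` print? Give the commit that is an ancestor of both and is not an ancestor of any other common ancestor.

Ancestors of d12d264: {15ffcbb, 28271be, 3662ad1, c7eef9f, d12d264, d46e88c}.
Ancestors of 2d4573c: {15ffcbb, 28271be, 2d4573c, 3662ad1, d46e88c}.
Common ancestors: {15ffcbb, 28271be, 3662ad1, d46e88c}.
Among these, 3662ad1 is not an ancestor of any other common ancestor — it is the merge base.

3662ad1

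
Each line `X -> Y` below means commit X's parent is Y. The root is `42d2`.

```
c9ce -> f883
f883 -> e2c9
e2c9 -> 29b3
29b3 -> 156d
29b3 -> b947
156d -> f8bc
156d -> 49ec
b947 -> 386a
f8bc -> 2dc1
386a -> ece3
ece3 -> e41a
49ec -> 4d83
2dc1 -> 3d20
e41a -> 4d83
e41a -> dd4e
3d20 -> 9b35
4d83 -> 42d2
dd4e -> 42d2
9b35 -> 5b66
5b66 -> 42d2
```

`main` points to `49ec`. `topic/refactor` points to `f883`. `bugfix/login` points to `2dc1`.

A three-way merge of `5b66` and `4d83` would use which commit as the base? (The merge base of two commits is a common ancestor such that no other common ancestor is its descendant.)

42d2

Ancestors of 5b66: {42d2, 5b66}.
Ancestors of 4d83: {42d2, 4d83}.
Common ancestors: {42d2}.
The only common ancestor is 42d2, so it is the merge base.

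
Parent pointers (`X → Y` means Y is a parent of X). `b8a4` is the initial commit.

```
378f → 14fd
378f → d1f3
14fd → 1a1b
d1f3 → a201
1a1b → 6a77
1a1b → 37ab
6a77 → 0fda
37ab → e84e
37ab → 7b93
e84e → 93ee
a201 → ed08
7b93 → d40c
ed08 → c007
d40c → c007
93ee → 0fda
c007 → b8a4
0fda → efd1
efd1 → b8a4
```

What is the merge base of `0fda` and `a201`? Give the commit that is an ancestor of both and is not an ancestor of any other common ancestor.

Ancestors of 0fda: {0fda, b8a4, efd1}.
Ancestors of a201: {a201, b8a4, c007, ed08}.
Common ancestors: {b8a4}.
The only common ancestor is b8a4, so it is the merge base.

b8a4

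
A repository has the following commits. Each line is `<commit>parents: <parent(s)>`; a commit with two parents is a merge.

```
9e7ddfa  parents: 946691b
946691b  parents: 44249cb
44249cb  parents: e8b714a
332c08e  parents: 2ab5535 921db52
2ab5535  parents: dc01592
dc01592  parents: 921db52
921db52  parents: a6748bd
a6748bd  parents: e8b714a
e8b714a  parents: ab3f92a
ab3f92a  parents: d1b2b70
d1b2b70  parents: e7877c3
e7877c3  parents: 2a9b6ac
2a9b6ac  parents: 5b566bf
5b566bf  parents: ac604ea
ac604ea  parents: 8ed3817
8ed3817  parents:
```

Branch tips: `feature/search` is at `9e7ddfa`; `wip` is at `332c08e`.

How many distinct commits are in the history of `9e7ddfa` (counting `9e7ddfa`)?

Walking parent pointers from 9e7ddfa: reachable set = {2a9b6ac, 44249cb, 5b566bf, 8ed3817, 946691b, 9e7ddfa, ab3f92a, ac604ea, d1b2b70, e7877c3, e8b714a}.
That is 11 commits.

11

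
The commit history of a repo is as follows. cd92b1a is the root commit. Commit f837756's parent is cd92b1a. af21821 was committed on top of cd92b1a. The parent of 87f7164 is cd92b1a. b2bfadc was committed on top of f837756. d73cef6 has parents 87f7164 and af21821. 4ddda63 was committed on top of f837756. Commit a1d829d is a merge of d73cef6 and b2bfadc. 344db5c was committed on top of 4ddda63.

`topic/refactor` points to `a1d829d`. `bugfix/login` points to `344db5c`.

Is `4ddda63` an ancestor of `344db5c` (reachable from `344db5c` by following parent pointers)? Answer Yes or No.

Yes

Ancestors of 344db5c (commits reachable by following parents): {344db5c, 4ddda63, cd92b1a, f837756}.
4ddda63 is in that set, so it is an ancestor of 344db5c.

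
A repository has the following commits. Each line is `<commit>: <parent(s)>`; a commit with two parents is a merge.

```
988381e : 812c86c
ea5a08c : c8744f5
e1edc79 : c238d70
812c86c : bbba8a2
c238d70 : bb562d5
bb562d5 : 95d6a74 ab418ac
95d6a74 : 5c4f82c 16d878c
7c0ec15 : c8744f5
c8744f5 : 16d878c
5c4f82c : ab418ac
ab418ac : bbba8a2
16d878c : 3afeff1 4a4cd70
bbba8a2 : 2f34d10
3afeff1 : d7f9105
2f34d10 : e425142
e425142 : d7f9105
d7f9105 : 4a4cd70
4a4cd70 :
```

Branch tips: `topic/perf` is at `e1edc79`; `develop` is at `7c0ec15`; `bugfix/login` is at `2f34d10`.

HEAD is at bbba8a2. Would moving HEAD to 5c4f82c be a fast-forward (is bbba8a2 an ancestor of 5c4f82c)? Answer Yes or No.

A fast-forward from bbba8a2 to 5c4f82c is possible iff bbba8a2 is an ancestor of 5c4f82c.
Ancestors of 5c4f82c: {2f34d10, 4a4cd70, 5c4f82c, ab418ac, bbba8a2, d7f9105, e425142}.
bbba8a2 is among them, so fast-forward is possible.

Yes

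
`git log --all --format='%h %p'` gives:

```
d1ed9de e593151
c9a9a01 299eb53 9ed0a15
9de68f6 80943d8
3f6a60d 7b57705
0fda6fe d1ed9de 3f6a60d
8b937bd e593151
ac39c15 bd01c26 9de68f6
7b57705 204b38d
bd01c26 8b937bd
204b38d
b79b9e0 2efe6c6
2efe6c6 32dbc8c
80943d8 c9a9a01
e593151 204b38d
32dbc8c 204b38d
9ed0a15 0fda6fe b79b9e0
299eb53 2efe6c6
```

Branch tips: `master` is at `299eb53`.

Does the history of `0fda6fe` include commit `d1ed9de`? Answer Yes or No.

Ancestors of 0fda6fe (commits reachable by following parents): {0fda6fe, 204b38d, 3f6a60d, 7b57705, d1ed9de, e593151}.
d1ed9de is in that set, so it is an ancestor of 0fda6fe.

Yes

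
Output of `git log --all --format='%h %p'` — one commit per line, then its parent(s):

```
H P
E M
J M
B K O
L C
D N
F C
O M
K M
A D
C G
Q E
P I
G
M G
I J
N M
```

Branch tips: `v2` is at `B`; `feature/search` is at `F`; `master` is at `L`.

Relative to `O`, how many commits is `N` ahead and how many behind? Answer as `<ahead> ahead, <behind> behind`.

Reachable from N: {G, M, N}.
Reachable from O: {G, M, O}.
Only in N's history (ahead): {N} — 1.
Only in O's history (behind): {O} — 1.

1 ahead, 1 behind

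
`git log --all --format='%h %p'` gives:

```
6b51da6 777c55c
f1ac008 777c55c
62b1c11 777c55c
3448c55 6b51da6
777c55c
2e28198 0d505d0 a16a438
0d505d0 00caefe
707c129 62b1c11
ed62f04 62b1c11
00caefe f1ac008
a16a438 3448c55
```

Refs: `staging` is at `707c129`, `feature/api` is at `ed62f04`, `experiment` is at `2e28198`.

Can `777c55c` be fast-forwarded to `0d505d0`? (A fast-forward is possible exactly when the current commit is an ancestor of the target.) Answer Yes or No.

Yes

A fast-forward from 777c55c to 0d505d0 is possible iff 777c55c is an ancestor of 0d505d0.
Ancestors of 0d505d0: {00caefe, 0d505d0, 777c55c, f1ac008}.
777c55c is among them, so fast-forward is possible.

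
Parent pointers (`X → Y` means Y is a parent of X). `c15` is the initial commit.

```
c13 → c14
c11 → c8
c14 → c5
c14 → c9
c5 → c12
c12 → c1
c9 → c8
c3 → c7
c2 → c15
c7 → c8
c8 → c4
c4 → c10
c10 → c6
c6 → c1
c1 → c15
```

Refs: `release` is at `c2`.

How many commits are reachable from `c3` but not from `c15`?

7

Reachable from c3: {c1, c10, c15, c3, c4, c6, c7, c8}.
Reachable from c15: {c15}.
In c3's history but not c15's: {c1, c10, c3, c4, c6, c7, c8} — 7 commits.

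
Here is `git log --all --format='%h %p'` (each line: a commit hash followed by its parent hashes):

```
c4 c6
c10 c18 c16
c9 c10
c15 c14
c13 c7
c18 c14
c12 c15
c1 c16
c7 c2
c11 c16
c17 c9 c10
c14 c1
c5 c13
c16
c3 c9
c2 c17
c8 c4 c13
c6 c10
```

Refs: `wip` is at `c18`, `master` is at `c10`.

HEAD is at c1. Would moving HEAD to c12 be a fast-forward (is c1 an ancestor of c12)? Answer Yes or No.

A fast-forward from c1 to c12 is possible iff c1 is an ancestor of c12.
Ancestors of c12: {c1, c12, c14, c15, c16}.
c1 is among them, so fast-forward is possible.

Yes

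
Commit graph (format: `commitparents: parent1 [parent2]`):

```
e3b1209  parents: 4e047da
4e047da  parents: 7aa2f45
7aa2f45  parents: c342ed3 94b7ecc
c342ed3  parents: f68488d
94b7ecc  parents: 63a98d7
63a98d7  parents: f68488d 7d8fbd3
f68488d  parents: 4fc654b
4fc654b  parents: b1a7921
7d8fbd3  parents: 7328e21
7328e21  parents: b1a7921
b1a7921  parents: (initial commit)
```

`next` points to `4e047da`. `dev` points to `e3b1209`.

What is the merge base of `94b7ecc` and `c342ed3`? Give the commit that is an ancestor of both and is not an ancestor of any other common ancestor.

Ancestors of 94b7ecc: {4fc654b, 63a98d7, 7328e21, 7d8fbd3, 94b7ecc, b1a7921, f68488d}.
Ancestors of c342ed3: {4fc654b, b1a7921, c342ed3, f68488d}.
Common ancestors: {4fc654b, b1a7921, f68488d}.
Among these, f68488d is not an ancestor of any other common ancestor — it is the merge base.

f68488d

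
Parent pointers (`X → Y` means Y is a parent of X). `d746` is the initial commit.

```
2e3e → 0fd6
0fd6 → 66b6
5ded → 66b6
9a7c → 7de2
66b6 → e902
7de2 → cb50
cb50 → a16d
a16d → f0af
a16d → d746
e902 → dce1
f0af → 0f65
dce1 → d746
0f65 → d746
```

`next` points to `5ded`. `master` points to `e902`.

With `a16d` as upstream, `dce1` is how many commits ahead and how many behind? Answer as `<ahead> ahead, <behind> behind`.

Reachable from dce1: {d746, dce1}.
Reachable from a16d: {0f65, a16d, d746, f0af}.
Only in dce1's history (ahead): {dce1} — 1.
Only in a16d's history (behind): {0f65, a16d, f0af} — 3.

1 ahead, 3 behind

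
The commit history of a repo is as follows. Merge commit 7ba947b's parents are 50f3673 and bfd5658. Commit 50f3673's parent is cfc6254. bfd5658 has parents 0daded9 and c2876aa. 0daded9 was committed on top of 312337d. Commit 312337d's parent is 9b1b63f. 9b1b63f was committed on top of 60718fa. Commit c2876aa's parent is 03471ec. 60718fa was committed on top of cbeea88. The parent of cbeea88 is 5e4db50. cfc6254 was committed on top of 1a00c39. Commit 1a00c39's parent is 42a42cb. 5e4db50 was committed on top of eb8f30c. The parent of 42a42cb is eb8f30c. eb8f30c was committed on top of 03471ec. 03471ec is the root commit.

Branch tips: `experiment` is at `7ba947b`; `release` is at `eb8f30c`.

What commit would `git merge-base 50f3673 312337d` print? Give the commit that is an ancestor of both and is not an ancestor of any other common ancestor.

eb8f30c

Ancestors of 50f3673: {03471ec, 1a00c39, 42a42cb, 50f3673, cfc6254, eb8f30c}.
Ancestors of 312337d: {03471ec, 312337d, 5e4db50, 60718fa, 9b1b63f, cbeea88, eb8f30c}.
Common ancestors: {03471ec, eb8f30c}.
Among these, eb8f30c is not an ancestor of any other common ancestor — it is the merge base.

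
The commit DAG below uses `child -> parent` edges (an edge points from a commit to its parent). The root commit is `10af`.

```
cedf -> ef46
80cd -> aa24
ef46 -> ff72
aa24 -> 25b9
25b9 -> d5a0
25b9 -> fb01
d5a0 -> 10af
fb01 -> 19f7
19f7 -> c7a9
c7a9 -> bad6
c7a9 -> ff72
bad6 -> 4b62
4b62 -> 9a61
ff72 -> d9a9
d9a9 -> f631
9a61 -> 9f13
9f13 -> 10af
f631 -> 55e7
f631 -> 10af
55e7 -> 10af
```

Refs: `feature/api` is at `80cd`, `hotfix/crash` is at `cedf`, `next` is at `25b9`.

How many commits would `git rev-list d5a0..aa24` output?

Reachable from aa24: {10af, 19f7, 25b9, 4b62, 55e7, 9a61, 9f13, aa24, bad6, c7a9, d5a0, d9a9, f631, fb01, ff72}.
Reachable from d5a0: {10af, d5a0}.
In aa24's history but not d5a0's: {19f7, 25b9, 4b62, 55e7, 9a61, 9f13, aa24, bad6, c7a9, d9a9, f631, fb01, ff72} — 13 commits.

13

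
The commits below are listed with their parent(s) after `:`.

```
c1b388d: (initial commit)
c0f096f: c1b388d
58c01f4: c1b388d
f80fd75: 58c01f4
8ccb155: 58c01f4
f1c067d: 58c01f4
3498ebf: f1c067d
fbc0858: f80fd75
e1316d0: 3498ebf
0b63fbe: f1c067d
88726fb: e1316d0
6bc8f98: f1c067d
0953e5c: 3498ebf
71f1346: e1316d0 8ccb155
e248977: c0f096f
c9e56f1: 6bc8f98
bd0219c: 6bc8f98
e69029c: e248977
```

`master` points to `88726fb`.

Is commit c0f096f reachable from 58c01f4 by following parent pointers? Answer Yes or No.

Ancestors of 58c01f4: {58c01f4, c1b388d}.
c0f096f is not in that set, so it is not an ancestor of 58c01f4.

No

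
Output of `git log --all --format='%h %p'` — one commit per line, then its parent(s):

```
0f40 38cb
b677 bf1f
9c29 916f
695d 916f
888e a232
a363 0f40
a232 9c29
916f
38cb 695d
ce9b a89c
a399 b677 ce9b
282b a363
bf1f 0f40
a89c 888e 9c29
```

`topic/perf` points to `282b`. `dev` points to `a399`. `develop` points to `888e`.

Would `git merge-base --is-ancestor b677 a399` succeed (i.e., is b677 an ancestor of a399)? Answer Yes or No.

Yes

Ancestors of a399 (commits reachable by following parents): {0f40, 38cb, 695d, 888e, 916f, 9c29, a232, a399, a89c, b677, bf1f, ce9b}.
b677 is in that set, so it is an ancestor of a399.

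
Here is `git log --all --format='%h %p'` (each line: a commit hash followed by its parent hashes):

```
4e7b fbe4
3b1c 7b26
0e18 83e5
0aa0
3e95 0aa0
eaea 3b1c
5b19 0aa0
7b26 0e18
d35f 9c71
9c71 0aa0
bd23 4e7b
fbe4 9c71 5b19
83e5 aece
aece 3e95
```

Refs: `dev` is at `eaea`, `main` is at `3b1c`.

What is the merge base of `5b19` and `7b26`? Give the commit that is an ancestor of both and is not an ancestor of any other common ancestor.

0aa0

Ancestors of 5b19: {0aa0, 5b19}.
Ancestors of 7b26: {0aa0, 0e18, 3e95, 7b26, 83e5, aece}.
Common ancestors: {0aa0}.
The only common ancestor is 0aa0, so it is the merge base.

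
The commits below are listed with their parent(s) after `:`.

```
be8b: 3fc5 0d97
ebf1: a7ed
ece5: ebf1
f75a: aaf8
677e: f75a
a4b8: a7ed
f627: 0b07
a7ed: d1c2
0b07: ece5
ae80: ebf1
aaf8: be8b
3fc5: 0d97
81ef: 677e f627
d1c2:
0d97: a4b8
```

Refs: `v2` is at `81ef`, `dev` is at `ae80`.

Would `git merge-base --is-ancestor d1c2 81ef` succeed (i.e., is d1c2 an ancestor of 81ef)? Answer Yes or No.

Ancestors of 81ef (commits reachable by following parents): {0b07, 0d97, 3fc5, 677e, 81ef, a4b8, a7ed, aaf8, be8b, d1c2, ebf1, ece5, f627, f75a}.
d1c2 is in that set, so it is an ancestor of 81ef.

Yes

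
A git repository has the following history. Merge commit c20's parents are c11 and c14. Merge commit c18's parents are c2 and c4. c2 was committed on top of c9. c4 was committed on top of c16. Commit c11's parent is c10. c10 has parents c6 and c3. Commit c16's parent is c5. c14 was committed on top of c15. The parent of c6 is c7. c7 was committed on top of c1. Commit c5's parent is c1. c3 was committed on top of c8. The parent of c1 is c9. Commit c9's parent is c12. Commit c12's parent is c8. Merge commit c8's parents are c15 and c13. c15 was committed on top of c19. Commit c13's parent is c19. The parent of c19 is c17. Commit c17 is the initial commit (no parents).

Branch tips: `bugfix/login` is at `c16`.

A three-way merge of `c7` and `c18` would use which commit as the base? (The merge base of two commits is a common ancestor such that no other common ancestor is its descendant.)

Ancestors of c7: {c1, c12, c13, c15, c17, c19, c7, c8, c9}.
Ancestors of c18: {c1, c12, c13, c15, c16, c17, c18, c19, c2, c4, c5, c8, c9}.
Common ancestors: {c1, c12, c13, c15, c17, c19, c8, c9}.
Among these, c1 is not an ancestor of any other common ancestor — it is the merge base.

c1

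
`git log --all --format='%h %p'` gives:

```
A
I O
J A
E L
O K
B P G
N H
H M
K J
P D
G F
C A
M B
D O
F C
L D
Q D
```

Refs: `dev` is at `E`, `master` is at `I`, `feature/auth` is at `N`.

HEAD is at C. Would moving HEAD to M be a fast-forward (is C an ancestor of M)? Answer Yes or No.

A fast-forward from C to M is possible iff C is an ancestor of M.
Ancestors of M: {A, B, C, D, F, G, J, K, M, O, P}.
C is among them, so fast-forward is possible.

Yes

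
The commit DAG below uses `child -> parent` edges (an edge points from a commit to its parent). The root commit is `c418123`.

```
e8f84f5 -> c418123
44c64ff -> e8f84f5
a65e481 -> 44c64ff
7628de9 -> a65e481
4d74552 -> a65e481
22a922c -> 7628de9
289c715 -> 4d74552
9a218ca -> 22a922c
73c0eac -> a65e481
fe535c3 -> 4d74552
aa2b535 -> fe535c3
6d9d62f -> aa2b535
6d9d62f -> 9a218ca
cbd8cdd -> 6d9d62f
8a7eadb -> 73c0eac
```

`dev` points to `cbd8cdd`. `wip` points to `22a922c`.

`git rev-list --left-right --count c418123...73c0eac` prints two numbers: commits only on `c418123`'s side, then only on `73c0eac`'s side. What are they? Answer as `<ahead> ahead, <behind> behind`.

0 ahead, 4 behind

Reachable from c418123: {c418123}.
Reachable from 73c0eac: {44c64ff, 73c0eac, a65e481, c418123, e8f84f5}.
Only in c418123's history (ahead): {} — 0.
Only in 73c0eac's history (behind): {44c64ff, 73c0eac, a65e481, e8f84f5} — 4.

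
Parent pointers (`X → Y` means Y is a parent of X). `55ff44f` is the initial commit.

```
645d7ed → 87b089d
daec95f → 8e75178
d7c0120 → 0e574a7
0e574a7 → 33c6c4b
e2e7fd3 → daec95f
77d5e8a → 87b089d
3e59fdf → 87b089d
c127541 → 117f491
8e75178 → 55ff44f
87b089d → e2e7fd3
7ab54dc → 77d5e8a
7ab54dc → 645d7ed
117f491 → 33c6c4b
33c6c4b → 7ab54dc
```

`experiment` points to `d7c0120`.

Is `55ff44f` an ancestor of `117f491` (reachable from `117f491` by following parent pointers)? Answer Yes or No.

Ancestors of 117f491 (commits reachable by following parents): {117f491, 33c6c4b, 55ff44f, 645d7ed, 77d5e8a, 7ab54dc, 87b089d, 8e75178, daec95f, e2e7fd3}.
55ff44f is in that set, so it is an ancestor of 117f491.

Yes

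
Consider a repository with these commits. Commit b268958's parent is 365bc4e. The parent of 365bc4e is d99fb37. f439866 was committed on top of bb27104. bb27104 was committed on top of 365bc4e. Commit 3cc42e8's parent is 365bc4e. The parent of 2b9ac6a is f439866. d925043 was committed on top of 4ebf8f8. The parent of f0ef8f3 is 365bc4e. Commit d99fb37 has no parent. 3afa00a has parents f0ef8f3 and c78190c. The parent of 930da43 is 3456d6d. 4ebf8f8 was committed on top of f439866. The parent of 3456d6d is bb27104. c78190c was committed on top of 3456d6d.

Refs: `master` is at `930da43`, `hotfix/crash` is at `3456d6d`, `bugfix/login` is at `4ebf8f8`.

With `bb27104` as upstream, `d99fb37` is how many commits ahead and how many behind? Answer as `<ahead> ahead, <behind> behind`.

Reachable from d99fb37: {d99fb37}.
Reachable from bb27104: {365bc4e, bb27104, d99fb37}.
Only in d99fb37's history (ahead): {} — 0.
Only in bb27104's history (behind): {365bc4e, bb27104} — 2.

0 ahead, 2 behind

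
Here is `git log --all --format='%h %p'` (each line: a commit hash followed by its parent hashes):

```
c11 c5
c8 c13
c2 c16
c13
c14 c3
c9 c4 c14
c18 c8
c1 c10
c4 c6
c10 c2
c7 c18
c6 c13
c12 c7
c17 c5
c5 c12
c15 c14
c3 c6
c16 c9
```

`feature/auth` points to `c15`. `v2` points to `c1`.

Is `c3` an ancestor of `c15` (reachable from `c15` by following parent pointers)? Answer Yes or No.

Ancestors of c15 (commits reachable by following parents): {c13, c14, c15, c3, c6}.
c3 is in that set, so it is an ancestor of c15.

Yes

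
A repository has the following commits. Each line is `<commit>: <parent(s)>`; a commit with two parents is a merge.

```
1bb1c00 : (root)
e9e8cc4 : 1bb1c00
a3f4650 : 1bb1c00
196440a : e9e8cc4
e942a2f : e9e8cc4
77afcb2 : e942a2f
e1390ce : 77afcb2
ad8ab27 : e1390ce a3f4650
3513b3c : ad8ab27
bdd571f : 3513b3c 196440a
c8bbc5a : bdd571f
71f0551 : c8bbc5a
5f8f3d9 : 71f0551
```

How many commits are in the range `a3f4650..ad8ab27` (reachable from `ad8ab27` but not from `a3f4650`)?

5

Reachable from ad8ab27: {1bb1c00, 77afcb2, a3f4650, ad8ab27, e1390ce, e942a2f, e9e8cc4}.
Reachable from a3f4650: {1bb1c00, a3f4650}.
In ad8ab27's history but not a3f4650's: {77afcb2, ad8ab27, e1390ce, e942a2f, e9e8cc4} — 5 commits.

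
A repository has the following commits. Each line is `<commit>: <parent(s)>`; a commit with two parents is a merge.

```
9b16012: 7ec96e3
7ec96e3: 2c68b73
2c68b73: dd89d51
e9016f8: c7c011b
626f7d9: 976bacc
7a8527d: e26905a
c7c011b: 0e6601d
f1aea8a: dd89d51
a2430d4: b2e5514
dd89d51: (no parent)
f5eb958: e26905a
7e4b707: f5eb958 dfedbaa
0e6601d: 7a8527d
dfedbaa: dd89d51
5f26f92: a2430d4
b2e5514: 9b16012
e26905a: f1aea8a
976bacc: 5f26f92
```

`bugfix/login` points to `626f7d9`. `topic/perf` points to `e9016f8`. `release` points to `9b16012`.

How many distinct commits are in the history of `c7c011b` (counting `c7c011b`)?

6

Walking parent pointers from c7c011b: reachable set = {0e6601d, 7a8527d, c7c011b, dd89d51, e26905a, f1aea8a}.
That is 6 commits.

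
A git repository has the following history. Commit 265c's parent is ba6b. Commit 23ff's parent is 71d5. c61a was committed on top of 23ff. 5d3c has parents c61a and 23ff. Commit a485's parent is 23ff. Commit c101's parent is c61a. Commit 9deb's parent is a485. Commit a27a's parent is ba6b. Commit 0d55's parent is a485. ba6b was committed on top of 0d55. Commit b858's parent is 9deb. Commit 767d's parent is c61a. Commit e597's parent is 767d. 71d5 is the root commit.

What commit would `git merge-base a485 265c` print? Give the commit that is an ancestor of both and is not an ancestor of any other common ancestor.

Ancestors of a485: {23ff, 71d5, a485}.
Ancestors of 265c: {0d55, 23ff, 265c, 71d5, a485, ba6b}.
Common ancestors: {23ff, 71d5, a485}.
Among these, a485 is not an ancestor of any other common ancestor — it is the merge base.

a485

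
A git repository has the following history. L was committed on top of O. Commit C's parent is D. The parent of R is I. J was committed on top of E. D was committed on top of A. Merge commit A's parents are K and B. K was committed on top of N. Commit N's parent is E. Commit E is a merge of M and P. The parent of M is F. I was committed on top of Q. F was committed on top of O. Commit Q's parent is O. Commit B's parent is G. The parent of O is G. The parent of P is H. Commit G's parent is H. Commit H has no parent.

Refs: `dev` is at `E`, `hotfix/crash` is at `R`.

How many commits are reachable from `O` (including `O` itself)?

3

Walking parent pointers from O: reachable set = {G, H, O}.
That is 3 commits.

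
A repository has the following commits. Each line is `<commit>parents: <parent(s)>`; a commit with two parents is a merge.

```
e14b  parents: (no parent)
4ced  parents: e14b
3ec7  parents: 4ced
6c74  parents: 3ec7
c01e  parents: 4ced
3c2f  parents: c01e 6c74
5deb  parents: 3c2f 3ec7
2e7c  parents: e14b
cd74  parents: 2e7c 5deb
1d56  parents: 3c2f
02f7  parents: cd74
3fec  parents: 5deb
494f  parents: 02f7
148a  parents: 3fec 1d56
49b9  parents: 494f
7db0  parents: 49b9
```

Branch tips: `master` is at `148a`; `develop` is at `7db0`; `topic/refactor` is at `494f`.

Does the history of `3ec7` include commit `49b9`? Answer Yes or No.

No

Ancestors of 3ec7: {3ec7, 4ced, e14b}.
49b9 is not in that set, so it is not an ancestor of 3ec7.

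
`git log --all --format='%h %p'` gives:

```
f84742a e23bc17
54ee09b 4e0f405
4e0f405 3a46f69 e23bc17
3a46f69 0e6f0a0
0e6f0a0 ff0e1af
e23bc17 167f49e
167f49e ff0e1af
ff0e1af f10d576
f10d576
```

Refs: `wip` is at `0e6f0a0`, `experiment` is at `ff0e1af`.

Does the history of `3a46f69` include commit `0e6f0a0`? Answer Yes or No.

Ancestors of 3a46f69 (commits reachable by following parents): {0e6f0a0, 3a46f69, f10d576, ff0e1af}.
0e6f0a0 is in that set, so it is an ancestor of 3a46f69.

Yes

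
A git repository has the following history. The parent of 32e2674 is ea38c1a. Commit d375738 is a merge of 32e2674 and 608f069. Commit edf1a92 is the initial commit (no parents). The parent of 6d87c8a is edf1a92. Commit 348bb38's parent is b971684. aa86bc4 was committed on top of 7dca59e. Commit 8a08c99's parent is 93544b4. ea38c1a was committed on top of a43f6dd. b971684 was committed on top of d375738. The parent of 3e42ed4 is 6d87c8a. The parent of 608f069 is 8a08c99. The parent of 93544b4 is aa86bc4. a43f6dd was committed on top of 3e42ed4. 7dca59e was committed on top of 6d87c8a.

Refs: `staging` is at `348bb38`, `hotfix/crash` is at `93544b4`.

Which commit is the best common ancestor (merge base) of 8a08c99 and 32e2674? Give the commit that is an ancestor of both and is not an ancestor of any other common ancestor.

6d87c8a

Ancestors of 8a08c99: {6d87c8a, 7dca59e, 8a08c99, 93544b4, aa86bc4, edf1a92}.
Ancestors of 32e2674: {32e2674, 3e42ed4, 6d87c8a, a43f6dd, ea38c1a, edf1a92}.
Common ancestors: {6d87c8a, edf1a92}.
Among these, 6d87c8a is not an ancestor of any other common ancestor — it is the merge base.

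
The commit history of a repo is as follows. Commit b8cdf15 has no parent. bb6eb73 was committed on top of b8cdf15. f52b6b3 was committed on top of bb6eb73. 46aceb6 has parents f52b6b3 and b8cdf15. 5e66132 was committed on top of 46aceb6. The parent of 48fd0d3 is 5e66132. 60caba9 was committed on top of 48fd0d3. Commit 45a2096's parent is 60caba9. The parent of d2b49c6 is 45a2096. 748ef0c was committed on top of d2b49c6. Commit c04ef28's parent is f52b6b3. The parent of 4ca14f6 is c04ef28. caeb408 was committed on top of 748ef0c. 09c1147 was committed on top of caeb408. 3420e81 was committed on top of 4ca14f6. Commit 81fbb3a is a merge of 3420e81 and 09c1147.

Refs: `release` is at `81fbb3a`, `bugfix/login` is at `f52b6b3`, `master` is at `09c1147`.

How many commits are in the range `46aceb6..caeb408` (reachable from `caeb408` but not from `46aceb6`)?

Reachable from caeb408: {45a2096, 46aceb6, 48fd0d3, 5e66132, 60caba9, 748ef0c, b8cdf15, bb6eb73, caeb408, d2b49c6, f52b6b3}.
Reachable from 46aceb6: {46aceb6, b8cdf15, bb6eb73, f52b6b3}.
In caeb408's history but not 46aceb6's: {45a2096, 48fd0d3, 5e66132, 60caba9, 748ef0c, caeb408, d2b49c6} — 7 commits.

7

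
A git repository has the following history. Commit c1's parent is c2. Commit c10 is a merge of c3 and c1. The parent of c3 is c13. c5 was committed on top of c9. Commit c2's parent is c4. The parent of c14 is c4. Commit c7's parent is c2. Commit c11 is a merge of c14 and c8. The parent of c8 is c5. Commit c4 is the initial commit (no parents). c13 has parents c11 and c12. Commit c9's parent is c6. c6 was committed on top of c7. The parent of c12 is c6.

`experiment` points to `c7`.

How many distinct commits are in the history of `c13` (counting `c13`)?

Walking parent pointers from c13: reachable set = {c11, c12, c13, c14, c2, c4, c5, c6, c7, c8, c9}.
That is 11 commits.

11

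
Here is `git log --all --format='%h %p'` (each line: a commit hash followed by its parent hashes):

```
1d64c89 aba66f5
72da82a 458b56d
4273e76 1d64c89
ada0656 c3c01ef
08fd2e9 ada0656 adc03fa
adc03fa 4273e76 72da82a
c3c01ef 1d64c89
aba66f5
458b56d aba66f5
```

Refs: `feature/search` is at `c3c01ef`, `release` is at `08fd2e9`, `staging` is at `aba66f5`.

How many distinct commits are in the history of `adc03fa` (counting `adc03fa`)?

6

Walking parent pointers from adc03fa: reachable set = {1d64c89, 4273e76, 458b56d, 72da82a, aba66f5, adc03fa}.
That is 6 commits.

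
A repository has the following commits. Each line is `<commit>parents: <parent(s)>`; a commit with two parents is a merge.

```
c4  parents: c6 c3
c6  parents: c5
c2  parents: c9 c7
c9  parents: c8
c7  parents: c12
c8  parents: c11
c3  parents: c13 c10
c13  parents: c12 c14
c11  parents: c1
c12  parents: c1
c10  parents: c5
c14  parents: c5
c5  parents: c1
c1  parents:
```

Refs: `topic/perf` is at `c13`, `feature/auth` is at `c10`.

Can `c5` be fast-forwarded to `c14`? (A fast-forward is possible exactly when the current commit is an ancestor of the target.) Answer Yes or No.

Yes

A fast-forward from c5 to c14 is possible iff c5 is an ancestor of c14.
Ancestors of c14: {c1, c14, c5}.
c5 is among them, so fast-forward is possible.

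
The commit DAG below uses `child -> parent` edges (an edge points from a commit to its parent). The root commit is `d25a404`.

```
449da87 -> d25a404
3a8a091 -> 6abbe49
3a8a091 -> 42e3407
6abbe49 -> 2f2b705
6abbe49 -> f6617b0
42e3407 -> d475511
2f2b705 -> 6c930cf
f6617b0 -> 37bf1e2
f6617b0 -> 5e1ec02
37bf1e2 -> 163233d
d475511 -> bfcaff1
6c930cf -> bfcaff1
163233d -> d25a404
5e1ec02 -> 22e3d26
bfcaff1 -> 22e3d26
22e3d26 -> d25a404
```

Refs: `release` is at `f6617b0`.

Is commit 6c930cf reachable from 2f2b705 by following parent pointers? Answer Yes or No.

Yes

Ancestors of 2f2b705 (commits reachable by following parents): {22e3d26, 2f2b705, 6c930cf, bfcaff1, d25a404}.
6c930cf is in that set, so it is an ancestor of 2f2b705.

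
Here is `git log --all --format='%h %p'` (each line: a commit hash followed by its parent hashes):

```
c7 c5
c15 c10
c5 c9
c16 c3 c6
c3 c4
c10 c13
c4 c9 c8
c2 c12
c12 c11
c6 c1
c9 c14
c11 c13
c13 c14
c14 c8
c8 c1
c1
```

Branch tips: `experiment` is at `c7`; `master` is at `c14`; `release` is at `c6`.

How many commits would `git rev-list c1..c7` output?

5

Reachable from c7: {c1, c14, c5, c7, c8, c9}.
Reachable from c1: {c1}.
In c7's history but not c1's: {c14, c5, c7, c8, c9} — 5 commits.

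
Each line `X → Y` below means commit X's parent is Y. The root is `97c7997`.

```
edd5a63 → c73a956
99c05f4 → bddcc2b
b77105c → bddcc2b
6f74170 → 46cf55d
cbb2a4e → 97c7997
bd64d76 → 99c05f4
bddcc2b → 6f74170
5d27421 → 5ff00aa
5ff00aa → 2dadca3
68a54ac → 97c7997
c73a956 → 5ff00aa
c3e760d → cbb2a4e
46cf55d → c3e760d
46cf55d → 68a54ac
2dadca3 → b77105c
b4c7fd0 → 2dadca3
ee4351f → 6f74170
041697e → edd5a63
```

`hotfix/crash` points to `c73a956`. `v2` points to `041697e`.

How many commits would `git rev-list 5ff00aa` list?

Walking parent pointers from 5ff00aa: reachable set = {2dadca3, 46cf55d, 5ff00aa, 68a54ac, 6f74170, 97c7997, b77105c, bddcc2b, c3e760d, cbb2a4e}.
That is 10 commits.

10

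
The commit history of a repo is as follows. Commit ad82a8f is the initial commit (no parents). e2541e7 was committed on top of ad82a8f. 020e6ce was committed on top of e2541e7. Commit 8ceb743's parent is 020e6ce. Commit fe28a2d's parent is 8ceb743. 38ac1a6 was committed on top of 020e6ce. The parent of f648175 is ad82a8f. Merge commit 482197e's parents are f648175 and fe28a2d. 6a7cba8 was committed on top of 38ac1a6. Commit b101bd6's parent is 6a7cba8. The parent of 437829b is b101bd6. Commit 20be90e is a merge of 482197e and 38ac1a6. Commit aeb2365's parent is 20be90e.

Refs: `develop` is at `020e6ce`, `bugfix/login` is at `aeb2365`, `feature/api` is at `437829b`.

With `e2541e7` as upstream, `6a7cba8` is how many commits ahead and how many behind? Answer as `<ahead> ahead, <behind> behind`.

Reachable from 6a7cba8: {020e6ce, 38ac1a6, 6a7cba8, ad82a8f, e2541e7}.
Reachable from e2541e7: {ad82a8f, e2541e7}.
Only in 6a7cba8's history (ahead): {020e6ce, 38ac1a6, 6a7cba8} — 3.
Only in e2541e7's history (behind): {} — 0.

3 ahead, 0 behind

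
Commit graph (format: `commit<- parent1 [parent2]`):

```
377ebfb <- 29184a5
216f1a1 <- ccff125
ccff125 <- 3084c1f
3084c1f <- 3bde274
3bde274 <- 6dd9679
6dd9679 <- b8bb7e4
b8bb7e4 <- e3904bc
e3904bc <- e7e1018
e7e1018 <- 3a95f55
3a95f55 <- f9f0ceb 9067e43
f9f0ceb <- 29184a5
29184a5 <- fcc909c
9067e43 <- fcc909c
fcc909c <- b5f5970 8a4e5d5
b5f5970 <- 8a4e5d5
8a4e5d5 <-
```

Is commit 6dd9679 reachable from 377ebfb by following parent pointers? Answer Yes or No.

Ancestors of 377ebfb: {29184a5, 377ebfb, 8a4e5d5, b5f5970, fcc909c}.
6dd9679 is not in that set, so it is not an ancestor of 377ebfb.

No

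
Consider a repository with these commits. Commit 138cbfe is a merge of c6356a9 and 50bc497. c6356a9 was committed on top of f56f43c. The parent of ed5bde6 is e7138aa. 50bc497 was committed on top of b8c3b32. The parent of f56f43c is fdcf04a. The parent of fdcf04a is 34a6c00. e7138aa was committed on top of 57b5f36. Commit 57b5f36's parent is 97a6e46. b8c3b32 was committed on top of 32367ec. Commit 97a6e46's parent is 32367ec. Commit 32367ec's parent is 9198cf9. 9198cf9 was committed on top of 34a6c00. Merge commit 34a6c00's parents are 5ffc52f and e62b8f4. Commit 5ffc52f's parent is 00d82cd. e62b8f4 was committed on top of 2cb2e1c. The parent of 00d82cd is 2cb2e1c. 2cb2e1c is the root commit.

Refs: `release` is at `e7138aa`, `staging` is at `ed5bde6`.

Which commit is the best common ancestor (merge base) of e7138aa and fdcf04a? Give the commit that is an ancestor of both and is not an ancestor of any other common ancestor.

34a6c00

Ancestors of e7138aa: {00d82cd, 2cb2e1c, 32367ec, 34a6c00, 57b5f36, 5ffc52f, 9198cf9, 97a6e46, e62b8f4, e7138aa}.
Ancestors of fdcf04a: {00d82cd, 2cb2e1c, 34a6c00, 5ffc52f, e62b8f4, fdcf04a}.
Common ancestors: {00d82cd, 2cb2e1c, 34a6c00, 5ffc52f, e62b8f4}.
Among these, 34a6c00 is not an ancestor of any other common ancestor — it is the merge base.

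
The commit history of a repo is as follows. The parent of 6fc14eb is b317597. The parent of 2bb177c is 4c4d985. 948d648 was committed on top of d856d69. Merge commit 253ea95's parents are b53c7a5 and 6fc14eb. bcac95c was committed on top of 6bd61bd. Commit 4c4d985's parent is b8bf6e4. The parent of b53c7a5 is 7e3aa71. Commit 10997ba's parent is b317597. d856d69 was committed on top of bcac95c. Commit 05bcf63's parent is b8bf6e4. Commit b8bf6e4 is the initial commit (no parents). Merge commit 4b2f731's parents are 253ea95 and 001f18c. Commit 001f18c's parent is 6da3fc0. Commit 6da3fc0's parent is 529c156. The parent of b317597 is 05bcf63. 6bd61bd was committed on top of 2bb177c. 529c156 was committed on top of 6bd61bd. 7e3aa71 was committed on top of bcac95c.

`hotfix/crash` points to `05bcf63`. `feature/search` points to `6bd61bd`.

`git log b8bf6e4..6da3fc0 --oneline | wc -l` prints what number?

5

Reachable from 6da3fc0: {2bb177c, 4c4d985, 529c156, 6bd61bd, 6da3fc0, b8bf6e4}.
Reachable from b8bf6e4: {b8bf6e4}.
In 6da3fc0's history but not b8bf6e4's: {2bb177c, 4c4d985, 529c156, 6bd61bd, 6da3fc0} — 5 commits.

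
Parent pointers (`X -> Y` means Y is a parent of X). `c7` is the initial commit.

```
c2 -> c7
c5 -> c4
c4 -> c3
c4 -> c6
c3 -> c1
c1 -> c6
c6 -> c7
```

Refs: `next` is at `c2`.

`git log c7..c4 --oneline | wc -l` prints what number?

4

Reachable from c4: {c1, c3, c4, c6, c7}.
Reachable from c7: {c7}.
In c4's history but not c7's: {c1, c3, c4, c6} — 4 commits.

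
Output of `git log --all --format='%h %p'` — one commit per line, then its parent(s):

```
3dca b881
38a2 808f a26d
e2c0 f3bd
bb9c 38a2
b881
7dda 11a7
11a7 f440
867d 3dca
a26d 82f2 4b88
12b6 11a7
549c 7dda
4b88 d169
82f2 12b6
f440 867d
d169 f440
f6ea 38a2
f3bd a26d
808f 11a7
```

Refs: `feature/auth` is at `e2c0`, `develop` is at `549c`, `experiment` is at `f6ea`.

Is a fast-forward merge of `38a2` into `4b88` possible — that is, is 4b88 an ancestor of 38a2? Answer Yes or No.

A fast-forward from 4b88 to 38a2 is possible iff 4b88 is an ancestor of 38a2.
Ancestors of 38a2: {11a7, 12b6, 38a2, 3dca, 4b88, 808f, 82f2, 867d, a26d, b881, d169, f440}.
4b88 is among them, so fast-forward is possible.

Yes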